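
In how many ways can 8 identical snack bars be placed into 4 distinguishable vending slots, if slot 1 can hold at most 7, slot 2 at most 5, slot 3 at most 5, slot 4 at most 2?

Ignoring the caps, the number of non-negative solutions to x_1+…+x_4 = 8 is C(11,3) = 165.
Subtract solutions that violate a single cap (substitute x_i' = x_i − (cap_i+1)): x_1 ≥ 8 gives C(3,3) = 1; x_2 ≥ 6 gives C(5,3) = 10; x_3 ≥ 6 gives C(5,3) = 10; x_4 ≥ 3 gives C(8,3) = 56. Together 77.
No two caps can be exceeded simultaneously, so the pair terms are all 0.
By inclusion–exclusion the count is 165 − 77 + 0 = 88.

88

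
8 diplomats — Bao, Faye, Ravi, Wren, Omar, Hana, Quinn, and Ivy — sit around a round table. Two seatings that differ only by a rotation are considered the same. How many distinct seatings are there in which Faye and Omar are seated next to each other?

1440

Treat {Faye, Omar} as one unit (2 internal orders) and seat the resulting 7 units around the table: (6)! circular arrangements.
So 2 × (6)! = 2 × 720 = 1440.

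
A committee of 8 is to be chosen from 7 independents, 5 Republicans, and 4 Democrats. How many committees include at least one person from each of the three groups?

Unrestricted: C(16,8) = 12870 ways to pick any 8 of the 16.
Selections missing a whole group: no independents → C(9,8) = 9; no Republicans → C(11,8) = 165; no Democrats → C(12,8) = 495.
Add back selections omitting two groups (i.e. drawn from a single group): C(7,8) + C(5,8) + C(4,8) = 0.
By inclusion–exclusion: 12870 − 669 + 0 = 12201.

12201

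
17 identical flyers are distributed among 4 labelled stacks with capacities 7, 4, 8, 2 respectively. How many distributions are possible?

31

Without the upper bounds there are C(20,3) = 1140 ways to split 17 among 4 stacks.
Subtract solutions that violate a single cap (substitute x_i' = x_i − (cap_i+1)): x_1 ≥ 8 gives C(12,3) = 220; x_2 ≥ 5 gives C(15,3) = 455; x_3 ≥ 9 gives C(11,3) = 165; x_4 ≥ 3 gives C(17,3) = 680. Together 1520.
Add back pairs where two caps are both exceeded: 35 + 1 + 84 + 20 + 220 + 56 = 416.
Subtract triples: 0 + 4 + 0 + 1 = 5.
By inclusion–exclusion the count is 1140 − 1520 + 416 − 5 = 31.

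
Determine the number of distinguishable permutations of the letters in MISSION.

Letter multiplicities in MISSION: I×2, M×1, N×1, O×1, S×2.
Dividing 7! = 5040 by 2!·2! = 4 for the repeated letters gives 1260.

1260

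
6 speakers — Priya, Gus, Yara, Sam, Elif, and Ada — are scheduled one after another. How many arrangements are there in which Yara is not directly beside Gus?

480

There are 6! = 720 arrangements in all. If Yara and Gus are adjacent, merging them into one block gives 2·(5)! = 240 arrangements.
Complementary counting: 720 − 240 = 480.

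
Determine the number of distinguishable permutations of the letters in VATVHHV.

VATVHHV has 7 letters with H appearing twice and V appearing 3 times.
Dividing 7! = 5040 by 3!·2! = 12 for the repeated letters gives 420.

420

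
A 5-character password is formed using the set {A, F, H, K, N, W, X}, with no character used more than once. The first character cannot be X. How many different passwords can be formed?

The first character has 7−1 = 6 choices (anything except X).
The remaining 4 characters are filled from the other 6 symbols without repetition: 6 × 5 × 4 × 3 = 360.
Total: 6 × 360 = 2160.

2160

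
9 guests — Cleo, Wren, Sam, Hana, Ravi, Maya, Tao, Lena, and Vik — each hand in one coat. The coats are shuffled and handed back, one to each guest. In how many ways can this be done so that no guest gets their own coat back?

This is the derangement count D_9: permutations of 9 items with no fixed point.
By inclusion–exclusion this is Σ_{j=0}^{9} (−1)^j C(9,j)·(9−j)!.
Computing: 362880 − 362880 + 181440 − 60480 + 15120 − 3024 + 504 − 72 + 9 − 1 = 133496.

133496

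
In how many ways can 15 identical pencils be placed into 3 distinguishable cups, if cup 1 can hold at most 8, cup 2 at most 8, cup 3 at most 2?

9

Without the upper bounds there are C(17,2) = 136 ways to split 15 among 3 cups.
Subtract solutions that violate a single cap (substitute x_i' = x_i − (cap_i+1)): x_1 ≥ 9 gives C(8,2) = 28; x_2 ≥ 9 gives C(8,2) = 28; x_3 ≥ 3 gives C(14,2) = 91. Together 147.
Add back pairs where two caps are both exceeded: 0 + 10 + 10 = 20.
By inclusion–exclusion the count is 136 − 147 + 20 = 9.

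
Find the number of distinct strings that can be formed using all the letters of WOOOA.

20

WOOOA has 5 letters with O appearing 3 times.
So there are 5! / (3!) = 20 distinguishable arrangements.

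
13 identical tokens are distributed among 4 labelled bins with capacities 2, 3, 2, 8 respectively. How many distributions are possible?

Without the upper bounds there are C(16,3) = 560 ways to split 13 among 4 bins.
Subtract solutions that violate a single cap (substitute x_i' = x_i − (cap_i+1)): x_1 ≥ 3 gives C(13,3) = 286; x_2 ≥ 4 gives C(12,3) = 220; x_3 ≥ 3 gives C(13,3) = 286; x_4 ≥ 9 gives C(7,3) = 35. Together 827.
Add back pairs where two caps are both exceeded: 84 + 120 + 4 + 84 + 1 + 4 = 297.
Subtract triples: 20 + 0 + 0 + 0 = 20.
By inclusion–exclusion the count is 560 − 827 + 297 − 20 = 10.

10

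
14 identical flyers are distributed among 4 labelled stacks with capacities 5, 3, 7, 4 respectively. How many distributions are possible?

51

By stars and bars, unrestricted non-negative solutions to x_1+…+x_4 = 14 number C(14+3,3) = 680.
Subtract solutions that violate a single cap (substitute x_i' = x_i − (cap_i+1)): x_1 ≥ 6 gives C(11,3) = 165; x_2 ≥ 4 gives C(13,3) = 286; x_3 ≥ 8 gives C(9,3) = 84; x_4 ≥ 5 gives C(12,3) = 220. Together 755.
Add back pairs where two caps are both exceeded: 35 + 1 + 20 + 10 + 56 + 4 = 126.
By inclusion–exclusion the count is 680 − 755 + 126 = 51.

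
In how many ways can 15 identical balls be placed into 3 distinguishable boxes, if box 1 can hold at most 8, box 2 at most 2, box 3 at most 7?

6

By stars and bars, unrestricted non-negative solutions to x_1+…+x_3 = 15 number C(15+2,2) = 136.
Subtract solutions that violate a single cap (substitute x_i' = x_i − (cap_i+1)): x_1 ≥ 9 gives C(8,2) = 28; x_2 ≥ 3 gives C(14,2) = 91; x_3 ≥ 8 gives C(9,2) = 36. Together 155.
Add back pairs where two caps are both exceeded: 10 + 0 + 15 = 25.
By inclusion–exclusion the count is 136 − 155 + 25 = 6.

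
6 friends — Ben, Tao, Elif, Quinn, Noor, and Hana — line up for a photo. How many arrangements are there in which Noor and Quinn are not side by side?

Of the 6! = 720 arrangements, those with Noor and Quinn adjacent number 2 × 5! = 240 (treat the pair as a block with 2 internal orders).
So 720 − 240 = 480 arrangements keep them apart.

480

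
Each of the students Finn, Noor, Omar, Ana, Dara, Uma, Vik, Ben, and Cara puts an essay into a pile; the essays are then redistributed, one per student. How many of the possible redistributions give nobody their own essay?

133496

This is the derangement count D_9: permutations of 9 items with no fixed point.
By inclusion–exclusion this is Σ_{j=0}^{9} (−1)^j C(9,j)·(9−j)!.
Computing: 362880 − 362880 + 181440 − 60480 + 15120 − 3024 + 504 − 72 + 9 − 1 = 133496.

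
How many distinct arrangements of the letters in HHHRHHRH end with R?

7

With the last slot taken by R, it remains to arrange the other 7 letters (HHHHHRH).
Those 7 letters have H appearing 6 times, giving (7)!/(6!) = 7.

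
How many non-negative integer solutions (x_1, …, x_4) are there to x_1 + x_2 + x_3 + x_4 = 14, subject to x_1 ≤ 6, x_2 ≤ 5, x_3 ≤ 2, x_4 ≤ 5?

By stars and bars, unrestricted non-negative solutions to x_1+…+x_4 = 14 number C(14+3,3) = 680.
Subtract solutions that violate a single cap (substitute x_i' = x_i − (cap_i+1)): x_1 ≥ 7 gives C(10,3) = 120; x_2 ≥ 6 gives C(11,3) = 165; x_3 ≥ 3 gives C(14,3) = 364; x_4 ≥ 6 gives C(11,3) = 165. Together 814.
Add back pairs where two caps are both exceeded: 4 + 35 + 4 + 56 + 10 + 56 = 165.
By inclusion–exclusion the count is 680 − 814 + 165 = 31.

31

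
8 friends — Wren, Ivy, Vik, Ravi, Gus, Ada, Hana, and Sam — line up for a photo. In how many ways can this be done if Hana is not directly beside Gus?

There are 8! = 40320 arrangements in all. If Hana and Gus are adjacent, merging them into one block gives 2·(7)! = 10080 arrangements.
Complementary counting: 40320 − 10080 = 30240.

30240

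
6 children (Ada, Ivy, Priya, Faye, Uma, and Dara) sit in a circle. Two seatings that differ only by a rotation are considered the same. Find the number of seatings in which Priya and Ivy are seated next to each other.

Glue Priya and Ivy into a block (2 internal orders). Seating 5 units around a circle gives (4)! arrangements.
So 2 × (4)! = 2 × 24 = 48.

48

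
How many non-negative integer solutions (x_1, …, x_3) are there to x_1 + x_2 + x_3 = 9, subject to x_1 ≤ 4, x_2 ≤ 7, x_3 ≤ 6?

31

Ignoring the caps, the number of non-negative solutions to x_1+…+x_3 = 9 is C(11,2) = 55.
Subtract solutions that violate a single cap (substitute x_i' = x_i − (cap_i+1)): x_1 ≥ 5 gives C(6,2) = 15; x_2 ≥ 8 gives C(3,2) = 3; x_3 ≥ 7 gives C(4,2) = 6. Together 24.
No two caps can be exceeded simultaneously, so the pair terms are all 0.
By inclusion–exclusion the count is 55 − 24 + 0 = 31.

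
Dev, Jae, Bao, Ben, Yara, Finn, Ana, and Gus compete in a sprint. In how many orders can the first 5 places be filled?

This is an ordered selection of 5 from 8: P(8,5).
That gives 8 × 7 × 6 × 5 × 4 = 6720.

6720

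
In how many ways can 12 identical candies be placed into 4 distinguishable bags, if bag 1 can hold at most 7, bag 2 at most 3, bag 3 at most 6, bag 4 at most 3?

79

Without the upper bounds there are C(15,3) = 455 ways to split 12 among 4 bags.
Subtract solutions that violate a single cap (substitute x_i' = x_i − (cap_i+1)): x_1 ≥ 8 gives C(7,3) = 35; x_2 ≥ 4 gives C(11,3) = 165; x_3 ≥ 7 gives C(8,3) = 56; x_4 ≥ 4 gives C(11,3) = 165. Together 421.
Add back pairs where two caps are both exceeded: 1 + 0 + 1 + 4 + 35 + 4 = 45.
By inclusion–exclusion the count is 455 − 421 + 45 = 79.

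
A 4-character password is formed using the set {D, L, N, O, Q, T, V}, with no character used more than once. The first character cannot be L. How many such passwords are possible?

The first character has 7−1 = 6 choices (anything except L).
The remaining 3 characters are filled from the other 6 symbols without repetition: 6 × 5 × 4 = 120.
Total: 6 × 120 = 720.

720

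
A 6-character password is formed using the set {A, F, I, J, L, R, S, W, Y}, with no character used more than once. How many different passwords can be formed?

60480

This is a permutation of 6 out of 9: P(9,6) = 9!/3!.
That product is 9 × 8 × 7 × 6 × 5 × 4 = 60480.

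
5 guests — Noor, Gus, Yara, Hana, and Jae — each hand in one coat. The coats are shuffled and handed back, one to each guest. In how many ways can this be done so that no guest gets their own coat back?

44

Count assignments avoiding every fixed point. For any j of the 5 guests fixed to their own coat, the other 5−j can be arranged in (5−j)! ways.
By inclusion–exclusion this is Σ_{j=0}^{5} (−1)^j C(5,j)·(5−j)!.
Computing: 120 − 120 + 60 − 20 + 5 − 1 = 44.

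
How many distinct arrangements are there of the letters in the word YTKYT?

30

The 5 letters of YTKYT have repeats: T appearing twice and Y appearing twice.
The number of distinct arrangements is 5!/(2!·2!) = 120/4 = 30.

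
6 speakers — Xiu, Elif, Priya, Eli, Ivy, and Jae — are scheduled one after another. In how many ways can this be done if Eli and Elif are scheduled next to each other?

240

Treat {Eli, Elif} as a single unit. There are 5 units to order, and the pair itself can be ordered 2 ways.
So the count is 2·(5)! = 240.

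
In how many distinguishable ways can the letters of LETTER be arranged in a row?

180

The 6 letters of LETTER have repeats: E appearing twice and T appearing twice.
The number of distinct arrangements is 6!/(2!·2!) = 720/4 = 180.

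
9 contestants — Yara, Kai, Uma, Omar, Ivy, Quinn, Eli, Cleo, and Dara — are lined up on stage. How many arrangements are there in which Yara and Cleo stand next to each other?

80640

Glue Yara and Cleo into one block (2 internal orders), leaving 8 units to arrange in a row.
That gives 2 × 8! = 2 × 40320 = 80640.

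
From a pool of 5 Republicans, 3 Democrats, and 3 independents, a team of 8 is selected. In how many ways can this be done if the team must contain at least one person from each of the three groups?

163

With no constraint there are C(11,8) = 165 possible selections.
Selections missing a whole group: no Republicans → C(6,8) = 0; no Democrats → C(8,8) = 1; no independents → C(8,8) = 1.
Add back selections omitting two groups (i.e. drawn from a single group): C(5,8) + C(3,8) + C(3,8) = 0.
By inclusion–exclusion: 165 − 2 + 0 = 163.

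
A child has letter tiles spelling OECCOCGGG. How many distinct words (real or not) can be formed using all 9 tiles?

The 9 letters of OECCOCGGG have repeats: C appearing 3 times, G appearing 3 times, and O appearing twice.
The number of distinct arrangements is 9!/(3!·3!·2!) = 362880/72 = 5040.

5040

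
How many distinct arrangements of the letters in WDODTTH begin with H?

Fix H in the first position and arrange the remaining 6 letters.
Those 6 letters have D appearing twice and T appearing twice, giving (6)!/(2!·2!) = 180.

180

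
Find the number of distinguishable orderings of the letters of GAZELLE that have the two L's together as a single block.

360

Treat the 2 copies of L as a single block. The multiset to arrange is then {LL, A, E, E, G, Z}, 6 items in all.
That gives (6)!/(2!) = 360 arrangements.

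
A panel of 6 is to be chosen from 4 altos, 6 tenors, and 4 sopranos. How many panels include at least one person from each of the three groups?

2556

Unrestricted: C(14,6) = 3003 ways to pick any 6 of the 14.
Selections missing a whole group: no altos → C(10,6) = 210; no tenors → C(8,6) = 28; no sopranos → C(10,6) = 210.
Add back selections omitting two groups (i.e. drawn from a single group): C(4,6) + C(6,6) + C(4,6) = 1.
By inclusion–exclusion: 3003 − 448 + 1 = 2556.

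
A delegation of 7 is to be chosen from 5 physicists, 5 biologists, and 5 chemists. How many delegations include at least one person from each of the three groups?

6075

Total 7-person selections from all 15: C(15,7) = 6435.
Selections missing a whole group: no physicists → C(10,7) = 120; no biologists → C(10,7) = 120; no chemists → C(10,7) = 120.
Add back selections omitting two groups (i.e. drawn from a single group): C(5,7) + C(5,7) + C(5,7) = 0.
By inclusion–exclusion: 6435 − 360 + 0 = 6075.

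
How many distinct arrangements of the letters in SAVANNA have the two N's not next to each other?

There are 7!/(3!·2!) = 420 arrangements of SAVANNA in total.
Arrangements with the N's together: treat NN as one letter, giving (6)!/(3!) = 120.
Hence 420 − 120 = 300.

300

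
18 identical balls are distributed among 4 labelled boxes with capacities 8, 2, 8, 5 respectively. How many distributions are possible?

46

Without the upper bounds there are C(21,3) = 1330 ways to split 18 among 4 boxes.
Subtract solutions that violate a single cap (substitute x_i' = x_i − (cap_i+1)): x_1 ≥ 9 gives C(12,3) = 220; x_2 ≥ 3 gives C(18,3) = 816; x_3 ≥ 9 gives C(12,3) = 220; x_4 ≥ 6 gives C(15,3) = 455. Together 1711.
Add back pairs where two caps are both exceeded: 84 + 1 + 20 + 84 + 220 + 20 = 429.
Subtract triples: 0 + 1 + 0 + 1 = 2.
By inclusion–exclusion the count is 1330 − 1711 + 429 − 2 = 46.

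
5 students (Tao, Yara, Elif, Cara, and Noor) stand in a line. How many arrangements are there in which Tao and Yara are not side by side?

There are 5! = 120 arrangements in all. If Tao and Yara are adjacent, merging them into one block gives 2·(4)! = 48 arrangements.
So 120 − 48 = 72 arrangements keep them apart.

72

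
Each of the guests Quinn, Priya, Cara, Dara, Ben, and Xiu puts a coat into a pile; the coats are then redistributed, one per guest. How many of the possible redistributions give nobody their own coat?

265

Let Aᵢ be the assignments in which guest i gets their own coat. We want the size of the complement of A₁∪…∪A_6.
By inclusion–exclusion this is Σ_{j=0}^{6} (−1)^j C(6,j)·(6−j)!.
Computing: 720 − 720 + 360 − 120 + 30 − 6 + 1 = 265.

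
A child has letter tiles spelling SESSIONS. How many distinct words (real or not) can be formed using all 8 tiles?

1680

SESSIONS has 8 letters with S appearing 4 times.
Dividing 8! = 40320 by 4! = 24 for the repeated letters gives 1680.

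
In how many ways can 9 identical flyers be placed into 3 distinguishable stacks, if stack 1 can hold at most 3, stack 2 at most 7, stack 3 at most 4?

17

Ignoring the caps, the number of non-negative solutions to x_1+…+x_3 = 9 is C(11,2) = 55.
Subtract solutions that violate a single cap (substitute x_i' = x_i − (cap_i+1)): x_1 ≥ 4 gives C(7,2) = 21; x_2 ≥ 8 gives C(3,2) = 3; x_3 ≥ 5 gives C(6,2) = 15. Together 39.
Add back pairs where two caps are both exceeded: 0 + 1 + 0 = 1.
By inclusion–exclusion the count is 55 − 39 + 1 = 17.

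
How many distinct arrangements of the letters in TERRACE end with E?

360

With the last slot taken by E, it remains to arrange the other 6 letters (TRRACE).
Those 6 letters have R appearing twice, giving (6)!/(2!) = 360.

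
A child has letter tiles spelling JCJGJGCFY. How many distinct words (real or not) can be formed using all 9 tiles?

Letter multiplicities in JCJGJGCFY: C×2, F×1, G×2, J×3, Y×1.
The number of distinct arrangements is 9!/(3!·2!·2!) = 362880/24 = 15120.

15120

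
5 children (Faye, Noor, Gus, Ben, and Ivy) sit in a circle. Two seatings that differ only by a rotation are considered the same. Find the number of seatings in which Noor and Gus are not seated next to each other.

12

All circular seatings of 5 people number (4)! = 24.
Those with Noor next to Gus: fuse the pair into one unit and seat 4 units around a circle — 2·(3)! = 12.
Subtracting, 24 − 12 = 12.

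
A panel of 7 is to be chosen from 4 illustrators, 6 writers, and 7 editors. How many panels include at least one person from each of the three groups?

Total 7-person selections from all 17: C(17,7) = 19448.
Selections missing a whole group: no illustrators → C(13,7) = 1716; no writers → C(11,7) = 330; no editors → C(10,7) = 120.
Add back selections omitting two groups (i.e. drawn from a single group): C(4,7) + C(6,7) + C(7,7) = 1.
By inclusion–exclusion: 19448 − 2166 + 1 = 17283.

17283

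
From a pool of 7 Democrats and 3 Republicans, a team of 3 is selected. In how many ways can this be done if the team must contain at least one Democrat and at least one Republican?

With no constraint there are C(10,3) = 120 possible selections.
Selections missing a whole group: no Democrats → C(3,3) = 1; no Republicans → C(7,3) = 35.
Both groups omitted at once is impossible, so 120 − 36 = 84.

84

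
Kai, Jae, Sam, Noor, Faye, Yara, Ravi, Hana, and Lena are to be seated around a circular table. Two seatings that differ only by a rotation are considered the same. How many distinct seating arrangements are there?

Seat Kai anywhere (absorbing the rotational symmetry), then permute the other 8: (8)! = 40320.

40320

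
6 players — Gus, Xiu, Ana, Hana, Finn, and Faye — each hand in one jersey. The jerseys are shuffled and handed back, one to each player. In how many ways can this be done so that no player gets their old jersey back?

This is the derangement count D_6: permutations of 6 items with no fixed point.
By inclusion–exclusion this is Σ_{j=0}^{6} (−1)^j C(6,j)·(6−j)!.
Computing: 720 − 720 + 360 − 120 + 30 − 6 + 1 = 265.

265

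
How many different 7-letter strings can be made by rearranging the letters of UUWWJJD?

630

UUWWJJD has 7 letters with J appearing twice, U appearing twice, and W appearing twice.
So there are 7! / (2!·2!·2!) = 630 distinguishable arrangements.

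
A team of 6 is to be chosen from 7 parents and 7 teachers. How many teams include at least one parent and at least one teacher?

With no constraint there are C(14,6) = 3003 possible selections.
Subtract selections that omit an entire group: no parents → C(7,6) = 7; no teachers → C(7,6) = 7.
Both groups omitted at once is impossible, so 3003 − 14 = 2989.

2989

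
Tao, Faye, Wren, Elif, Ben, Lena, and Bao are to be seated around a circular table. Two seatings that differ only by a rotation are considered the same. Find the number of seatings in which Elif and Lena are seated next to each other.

Treat {Elif, Lena} as one unit (2 internal orders) and seat the resulting 6 units around the table: (5)! circular arrangements.
So 2 × (5)! = 2 × 120 = 240.

240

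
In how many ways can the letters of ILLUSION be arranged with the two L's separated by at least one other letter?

There are 8!/(2!·2!) = 10080 arrangements of ILLUSION in total.
Arrangements with the L's together: treat LL as one letter, giving (7)!/(2!) = 2520.
Hence 10080 − 2520 = 7560.

7560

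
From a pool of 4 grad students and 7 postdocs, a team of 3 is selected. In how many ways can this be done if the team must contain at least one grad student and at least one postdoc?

126

With no constraint there are C(11,3) = 165 possible selections.
Subtract selections that omit an entire group: no grad students → C(7,3) = 35; no postdocs → C(4,3) = 4.
Both groups omitted at once is impossible, so 165 − 39 = 126.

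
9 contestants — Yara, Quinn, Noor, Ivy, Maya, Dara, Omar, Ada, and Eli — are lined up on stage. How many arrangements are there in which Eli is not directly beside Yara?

282240

Of the 9! = 362880 arrangements, those with Eli and Yara adjacent number 2 × 8! = 80640 (treat the pair as a block with 2 internal orders).
So 362880 − 80640 = 282240 arrangements keep them apart.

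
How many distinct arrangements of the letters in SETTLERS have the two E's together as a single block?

1260

Treat the 2 copies of E as a single block. The multiset to arrange is then {EE, L, R, S, S, T, T}, 7 items in all.
That gives (7)!/(2!·2!) = 1260 arrangements.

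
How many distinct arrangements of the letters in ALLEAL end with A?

20

Fix A in the last position and arrange the remaining 5 letters.
Those 5 letters have L appearing 3 times, giving (5)!/(3!) = 20.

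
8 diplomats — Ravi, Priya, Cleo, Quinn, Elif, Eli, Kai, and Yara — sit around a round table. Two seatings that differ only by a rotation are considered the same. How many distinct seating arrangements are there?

Around a circle, 8 distinct people have 8!/8 = (7)! = 5040 rotationally distinct seatings.

5040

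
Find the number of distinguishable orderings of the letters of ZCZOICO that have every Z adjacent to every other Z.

Treat the 2 copies of Z as a single block. The multiset to arrange is then {ZZ, C, C, I, O, O}, 6 items in all.
That gives (6)!/(2!·2!) = 180 arrangements.

180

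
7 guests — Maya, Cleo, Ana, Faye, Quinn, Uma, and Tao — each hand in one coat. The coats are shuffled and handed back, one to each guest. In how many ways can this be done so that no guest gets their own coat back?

1854

Count assignments avoiding every fixed point. For any j of the 7 guests fixed to their own coat, the other 7−j can be arranged in (7−j)! ways.
By inclusion–exclusion this is Σ_{j=0}^{7} (−1)^j C(7,j)·(7−j)!.
Computing: 5040 − 5040 + 2520 − 840 + 210 − 42 + 7 − 1 = 1854.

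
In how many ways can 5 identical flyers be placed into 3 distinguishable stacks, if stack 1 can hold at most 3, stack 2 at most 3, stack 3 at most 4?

Without the upper bounds there are C(7,2) = 21 ways to split 5 among 3 stacks.
Subtract solutions that violate a single cap (substitute x_i' = x_i − (cap_i+1)): x_1 ≥ 4 gives C(3,2) = 3; x_2 ≥ 4 gives C(3,2) = 3; x_3 ≥ 5 gives C(2,2) = 1. Together 7.
No two caps can be exceeded simultaneously, so the pair terms are all 0.
By inclusion–exclusion the count is 21 − 7 + 0 = 14.

14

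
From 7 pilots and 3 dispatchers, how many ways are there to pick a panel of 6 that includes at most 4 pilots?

Split by how many pilots are chosen (0 through 4).
Sum: C(7,0)·C(3,6) + C(7,1)·C(3,5) + C(7,2)·C(3,4) + C(7,3)·C(3,3) + C(7,4)·C(3,2) = 0 + 0 + 0 + 35 + 105 = 140.

140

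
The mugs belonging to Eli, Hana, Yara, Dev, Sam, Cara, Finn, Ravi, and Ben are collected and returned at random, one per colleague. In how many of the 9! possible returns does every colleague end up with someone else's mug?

Let Aᵢ be the assignments in which colleague i gets their own mug. We want the size of the complement of A₁∪…∪A_9.
By inclusion–exclusion this is Σ_{j=0}^{9} (−1)^j C(9,j)·(9−j)!.
Computing: 362880 − 362880 + 181440 − 60480 + 15120 − 3024 + 504 − 72 + 9 − 1 = 133496.

133496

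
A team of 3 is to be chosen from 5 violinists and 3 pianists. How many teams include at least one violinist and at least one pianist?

45

Total 3-person selections from all 8: C(8,3) = 56.
Subtract selections that omit an entire group: no violinists → C(3,3) = 1; no pianists → C(5,3) = 10.
Both groups omitted at once is impossible, so 56 − 11 = 45.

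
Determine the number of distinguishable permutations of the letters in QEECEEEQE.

252

Letter multiplicities in QEECEEEQE: C×1, E×6, Q×2.
The number of distinct arrangements is 9!/(6!·2!) = 362880/1440 = 252.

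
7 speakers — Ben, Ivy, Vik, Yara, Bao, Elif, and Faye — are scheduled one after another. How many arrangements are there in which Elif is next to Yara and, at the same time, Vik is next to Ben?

480

Treat {Elif,Yara} as one block (2 orders) and {Vik,Ben} as another (2 orders).
That leaves 5 units to arrange: 2 × 2 × 5! = 4 × 120 = 480.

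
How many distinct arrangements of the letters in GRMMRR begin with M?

Fix M in the first position and arrange the remaining 5 letters.
Those 5 letters have R appearing 3 times, giving (5)!/(3!) = 20.

20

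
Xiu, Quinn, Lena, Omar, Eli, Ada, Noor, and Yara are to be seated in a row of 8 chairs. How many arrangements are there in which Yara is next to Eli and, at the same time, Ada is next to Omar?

2880

Treat {Yara,Eli} as one block (2 orders) and {Ada,Omar} as another (2 orders).
That leaves 6 units to arrange: 2 × 2 × 6! = 4 × 720 = 2880.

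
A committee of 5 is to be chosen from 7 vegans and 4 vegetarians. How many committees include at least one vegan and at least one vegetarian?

Unrestricted: C(11,5) = 462 ways to pick any 5 of the 11.
Subtract selections that omit an entire group: no vegans → C(4,5) = 0; no vegetarians → C(7,5) = 21.
Both groups omitted at once is impossible, so 462 − 21 = 441.

441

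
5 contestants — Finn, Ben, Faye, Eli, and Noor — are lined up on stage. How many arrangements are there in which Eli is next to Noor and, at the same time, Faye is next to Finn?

Treat {Eli,Noor} as one block (2 orders) and {Faye,Finn} as another (2 orders).
That leaves 3 units to arrange: 2 × 2 × 3! = 4 × 6 = 24.

24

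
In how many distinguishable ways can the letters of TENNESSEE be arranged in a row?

Letter multiplicities in TENNESSEE: E×4, N×2, S×2, T×1.
So there are 9! / (4!·2!·2!) = 3780 distinguishable arrangements.

3780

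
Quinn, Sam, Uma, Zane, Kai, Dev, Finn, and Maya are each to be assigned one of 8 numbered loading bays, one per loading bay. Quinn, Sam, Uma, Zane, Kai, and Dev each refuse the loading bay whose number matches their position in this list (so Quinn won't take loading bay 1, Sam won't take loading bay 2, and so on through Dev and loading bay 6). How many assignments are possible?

18806

Let Aᵢ (for 1 ≤ i ≤ 6) be the placements that put person i in their forbidden loading bay. Any j of these fix j positions, leaving (8−j)! ways to fill the rest, and there are C(6,j) ways to pick which j.
By inclusion–exclusion, the number of valid placements is Σ_{j=0}^{6} (−1)^j C(6,j)·(8−j)!.
Computing: 40320 − 30240 + 10800 − 2400 + 360 − 36 + 2 = 18806.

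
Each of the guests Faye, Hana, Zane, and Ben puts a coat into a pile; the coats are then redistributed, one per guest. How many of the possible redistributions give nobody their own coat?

9

This is the derangement count D_4: permutations of 4 items with no fixed point.
By inclusion–exclusion this is Σ_{j=0}^{4} (−1)^j C(4,j)·(4−j)!.
Computing: 24 − 24 + 12 − 4 + 1 = 9.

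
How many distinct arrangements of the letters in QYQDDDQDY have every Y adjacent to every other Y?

Treat the 2 copies of Y as a single block. The multiset to arrange is then {YY, D, D, D, D, Q, Q, Q}, 8 items in all.
That gives (8)!/(4!·3!) = 280 arrangements.

280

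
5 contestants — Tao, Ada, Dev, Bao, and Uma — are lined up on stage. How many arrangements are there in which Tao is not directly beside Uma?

There are 5! = 120 arrangements in all. If Tao and Uma are adjacent, merging them into one block gives 2·(4)! = 48 arrangements.
So 120 − 48 = 72 arrangements keep them apart.

72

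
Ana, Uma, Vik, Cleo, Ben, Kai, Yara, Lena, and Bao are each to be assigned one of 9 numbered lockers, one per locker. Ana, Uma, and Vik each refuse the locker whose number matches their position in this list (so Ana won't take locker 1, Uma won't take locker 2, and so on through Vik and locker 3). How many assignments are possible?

256320

Let Aᵢ (for i ∈ {1, 2, 3}) be the placements that put person i in their forbidden locker. Any j of these fix j positions, leaving (9−j)! ways to fill the rest, and there are C(3,j) ways to pick which j.
By inclusion–exclusion, the number of valid placements is Σ_{j=0}^{3} (−1)^j C(3,j)·(9−j)!.
Computing: 362880 − 120960 + 15120 − 720 = 256320.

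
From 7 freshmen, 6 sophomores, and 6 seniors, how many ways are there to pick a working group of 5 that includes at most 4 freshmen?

11607

Split by how many freshmen are chosen (0 through 4).
Sum: C(7,0)·C(12,5) + C(7,1)·C(12,4) + C(7,2)·C(12,3) + C(7,3)·C(12,2) + C(7,4)·C(12,1) = 792 + 3465 + 4620 + 2310 + 420 = 11607.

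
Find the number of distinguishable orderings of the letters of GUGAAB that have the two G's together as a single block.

Treat the 2 copies of G as a single block. The multiset to arrange is then {GG, A, A, B, U}, 5 items in all.
That gives (5)!/(2!) = 60 arrangements.

60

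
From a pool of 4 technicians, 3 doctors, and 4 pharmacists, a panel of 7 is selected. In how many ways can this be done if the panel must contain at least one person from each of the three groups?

320

Total 7-person selections from all 11: C(11,7) = 330.
Selections missing a whole group: no technicians → C(7,7) = 1; no doctors → C(8,7) = 8; no pharmacists → C(7,7) = 1.
Add back selections omitting two groups (i.e. drawn from a single group): C(4,7) + C(3,7) + C(4,7) = 0.
By inclusion–exclusion: 330 − 10 + 0 = 320.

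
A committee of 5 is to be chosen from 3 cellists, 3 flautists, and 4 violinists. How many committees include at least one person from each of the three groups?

Total 5-person selections from all 10: C(10,5) = 252.
Selections missing a whole group: no cellists → C(7,5) = 21; no flautists → C(7,5) = 21; no violinists → C(6,5) = 6.
Add back selections omitting two groups (i.e. drawn from a single group): C(3,5) + C(3,5) + C(4,5) = 0.
By inclusion–exclusion: 252 − 48 + 0 = 204.

204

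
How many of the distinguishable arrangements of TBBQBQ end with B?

Fix B in the last position and arrange the remaining 5 letters.
Those 5 letters have B appearing twice and Q appearing twice, giving (5)!/(2!·2!) = 30.

30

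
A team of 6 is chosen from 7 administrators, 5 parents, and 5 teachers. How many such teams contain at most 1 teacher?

4884

Split by how many teachers are chosen (0 through 1).
Sum: C(5,0)·C(12,6) + C(5,1)·C(12,5) = 924 + 3960 = 4884.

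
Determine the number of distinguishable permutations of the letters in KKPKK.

KKPKK has 5 letters with K appearing 4 times.
The number of distinct arrangements is 5!/(4!) = 120/24 = 5.

5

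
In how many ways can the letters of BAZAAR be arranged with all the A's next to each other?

24

Treat the 3 copies of A as a single block. The multiset to arrange is then {AAA, B, R, Z}, 4 items in all.
All 4 items are distinct, so there are (4)! = 24 arrangements.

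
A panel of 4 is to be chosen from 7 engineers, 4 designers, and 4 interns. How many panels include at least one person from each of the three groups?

672

Total 4-person selections from all 15: C(15,4) = 1365.
Subtract selections that omit an entire group: no engineers → C(8,4) = 70; no designers → C(11,4) = 330; no interns → C(11,4) = 330.
Add back selections omitting two groups (i.e. drawn from a single group): C(7,4) + C(4,4) + C(4,4) = 37.
By inclusion–exclusion: 1365 − 730 + 37 = 672.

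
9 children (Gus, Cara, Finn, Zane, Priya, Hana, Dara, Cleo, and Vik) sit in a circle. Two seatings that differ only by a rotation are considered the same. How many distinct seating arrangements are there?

40320

Fix one person's seat to break rotational symmetry; the remaining 8 people can be arranged in (8)! = 40320 ways.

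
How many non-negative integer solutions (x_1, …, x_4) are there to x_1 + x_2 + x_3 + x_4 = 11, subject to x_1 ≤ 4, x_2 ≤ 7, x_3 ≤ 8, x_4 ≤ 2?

106

By stars and bars, unrestricted non-negative solutions to x_1+…+x_4 = 11 number C(11+3,3) = 364.
Subtract solutions that violate a single cap (substitute x_i' = x_i − (cap_i+1)): x_1 ≥ 5 gives C(9,3) = 84; x_2 ≥ 8 gives C(6,3) = 20; x_3 ≥ 9 gives C(5,3) = 10; x_4 ≥ 3 gives C(11,3) = 165. Together 279.
Add back pairs where two caps are both exceeded: 0 + 0 + 20 + 0 + 1 + 0 = 21.
By inclusion–exclusion the count is 364 − 279 + 21 = 106.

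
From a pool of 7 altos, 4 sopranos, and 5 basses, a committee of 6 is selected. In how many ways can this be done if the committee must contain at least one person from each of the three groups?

With no constraint there are C(16,6) = 8008 possible selections.
Selections missing a whole group: no altos → C(9,6) = 84; no sopranos → C(12,6) = 924; no basses → C(11,6) = 462.
Add back selections omitting two groups (i.e. drawn from a single group): C(7,6) + C(4,6) + C(5,6) = 7.
By inclusion–exclusion: 8008 − 1470 + 7 = 6545.

6545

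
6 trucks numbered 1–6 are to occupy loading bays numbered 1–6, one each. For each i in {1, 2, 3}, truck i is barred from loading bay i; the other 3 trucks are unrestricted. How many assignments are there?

Let Aᵢ (for i ∈ {1, 2, 3}) be the placements that put truck i in its forbidden loading bay. Any j of these fix j positions, leaving (6−j)! ways to fill the rest, and there are C(3,j) ways to pick which j.
By inclusion–exclusion, the number of valid placements is Σ_{j=0}^{3} (−1)^j C(3,j)·(6−j)!.
Computing: 720 − 360 + 72 − 6 = 426.

426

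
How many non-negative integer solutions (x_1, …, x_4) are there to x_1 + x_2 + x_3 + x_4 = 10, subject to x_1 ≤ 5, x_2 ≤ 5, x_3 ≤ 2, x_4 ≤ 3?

By stars and bars, unrestricted non-negative solutions to x_1+…+x_4 = 10 number C(10+3,3) = 286.
Subtract solutions that violate a single cap (substitute x_i' = x_i − (cap_i+1)): x_1 ≥ 6 gives C(7,3) = 35; x_2 ≥ 6 gives C(7,3) = 35; x_3 ≥ 3 gives C(10,3) = 120; x_4 ≥ 4 gives C(9,3) = 84. Together 274.
Add back pairs where two caps are both exceeded: 0 + 4 + 1 + 4 + 1 + 20 = 30.
By inclusion–exclusion the count is 286 − 274 + 30 = 42.

42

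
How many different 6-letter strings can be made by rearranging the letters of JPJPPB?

JPJPPB has 6 letters with J appearing twice and P appearing 3 times.
The number of distinct arrangements is 6!/(3!·2!) = 720/12 = 60.

60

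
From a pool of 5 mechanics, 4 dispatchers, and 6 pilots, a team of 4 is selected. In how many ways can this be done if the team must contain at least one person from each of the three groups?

Unrestricted: C(15,4) = 1365 ways to pick any 4 of the 15.
Selections missing a whole group: no mechanics → C(10,4) = 210; no dispatchers → C(11,4) = 330; no pilots → C(9,4) = 126.
Add back selections omitting two groups (i.e. drawn from a single group): C(5,4) + C(4,4) + C(6,4) = 21.
By inclusion–exclusion: 1365 − 666 + 21 = 720.

720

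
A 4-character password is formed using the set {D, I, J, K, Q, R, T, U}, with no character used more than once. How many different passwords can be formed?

Choose and order 4 of the 8 symbols: the first character has 8 options, the next 7, then 6, 5.
8 × 7 × 6 × 5 = 1680.

1680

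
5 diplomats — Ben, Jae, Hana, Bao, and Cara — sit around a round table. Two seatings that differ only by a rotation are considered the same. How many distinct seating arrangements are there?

24

Seat Ben anywhere (absorbing the rotational symmetry), then permute the other 4: (4)! = 24.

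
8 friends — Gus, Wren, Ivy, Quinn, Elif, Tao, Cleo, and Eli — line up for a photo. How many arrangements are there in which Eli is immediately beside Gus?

10080

Place the 6 others and the Eli-Gus pair as 7 objects in a line; the pair has 2 internal arrangements.
That gives 2 × 7! = 2 × 5040 = 10080.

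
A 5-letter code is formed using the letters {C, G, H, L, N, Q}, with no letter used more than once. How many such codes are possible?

720

Choose and order 5 of the 6 symbols: the first letter has 6 options, the next 5, and so on down to 2.
6 × 5 × 4 × 3 × 2 = 720.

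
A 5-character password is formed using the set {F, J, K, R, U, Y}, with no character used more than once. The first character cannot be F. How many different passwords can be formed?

The first character has 6−1 = 5 choices (anything except F).
The remaining 4 characters are filled from the other 5 symbols without repetition: 5 × 4 × 3 × 2 = 120.
Total: 5 × 120 = 600.

600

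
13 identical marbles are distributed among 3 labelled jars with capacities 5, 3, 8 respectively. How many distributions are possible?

Ignoring the caps, the number of non-negative solutions to x_1+…+x_3 = 13 is C(15,2) = 105.
Subtract solutions that violate a single cap (substitute x_i' = x_i − (cap_i+1)): x_1 ≥ 6 gives C(9,2) = 36; x_2 ≥ 4 gives C(11,2) = 55; x_3 ≥ 9 gives C(6,2) = 15. Together 106.
Add back pairs where two caps are both exceeded: 10 + 0 + 1 = 11.
By inclusion–exclusion the count is 105 − 106 + 11 = 10.

10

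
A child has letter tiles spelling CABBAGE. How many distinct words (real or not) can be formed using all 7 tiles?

1260

The 7 letters of CABBAGE have repeats: A appearing twice and B appearing twice.
The number of distinct arrangements is 7!/(2!·2!) = 5040/4 = 1260.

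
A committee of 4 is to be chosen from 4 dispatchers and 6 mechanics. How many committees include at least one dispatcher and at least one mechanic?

194

Total 4-person selections from all 10: C(10,4) = 210.
Selections missing a whole group: no dispatchers → C(6,4) = 15; no mechanics → C(4,4) = 1.
Both groups omitted at once is impossible, so 210 − 16 = 194.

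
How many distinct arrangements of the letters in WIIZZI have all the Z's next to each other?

Treat the 2 copies of Z as a single block. The multiset to arrange is then {ZZ, I, I, I, W}, 5 items in all.
That gives (5)!/(3!) = 20 arrangements.

20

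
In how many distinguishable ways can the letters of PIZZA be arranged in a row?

60

The 5 letters of PIZZA have repeats: Z appearing twice.
So there are 5! / (2!) = 60 distinguishable arrangements.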